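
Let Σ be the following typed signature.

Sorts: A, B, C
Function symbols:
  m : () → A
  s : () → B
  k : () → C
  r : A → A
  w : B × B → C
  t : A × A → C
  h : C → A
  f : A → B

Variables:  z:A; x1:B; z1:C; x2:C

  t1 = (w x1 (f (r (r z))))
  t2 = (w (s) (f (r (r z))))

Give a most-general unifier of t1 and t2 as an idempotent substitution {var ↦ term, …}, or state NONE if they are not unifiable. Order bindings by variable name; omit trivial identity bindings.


{x1 ↦ (s)}


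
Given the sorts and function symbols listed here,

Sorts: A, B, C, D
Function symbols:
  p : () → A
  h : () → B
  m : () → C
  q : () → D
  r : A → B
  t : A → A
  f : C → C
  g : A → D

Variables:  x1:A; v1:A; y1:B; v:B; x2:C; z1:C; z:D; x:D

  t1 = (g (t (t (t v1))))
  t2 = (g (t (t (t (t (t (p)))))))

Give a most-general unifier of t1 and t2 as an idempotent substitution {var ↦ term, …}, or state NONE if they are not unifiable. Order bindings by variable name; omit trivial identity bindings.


{v1 ↦ (t (t (p)))}


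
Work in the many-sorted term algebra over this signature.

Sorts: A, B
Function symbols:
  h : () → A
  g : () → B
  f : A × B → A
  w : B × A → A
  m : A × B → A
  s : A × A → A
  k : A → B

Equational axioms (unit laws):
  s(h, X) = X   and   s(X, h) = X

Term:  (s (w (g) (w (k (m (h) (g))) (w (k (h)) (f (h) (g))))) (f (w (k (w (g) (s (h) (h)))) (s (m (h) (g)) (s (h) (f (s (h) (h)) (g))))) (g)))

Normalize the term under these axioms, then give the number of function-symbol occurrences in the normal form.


size = 28

1. (s (w (g) (w (k (m (h) (g))) (w (k (h)) (f (h) (g))))) (f (w (k (w (g) (s (h) (h)))) (s (m (h) (g)) (s (h) (f (s (h) (h)) (g))))) (g)))  →  (s (w (g) (w (k (m (h) (g))) (w (k (h)) (f (h) (g))))) (f (w (k (w (g) (h))) (s (m (h) (g)) (s (h) (f (s (h) (h)) (g))))) (g)))
2. (s (w (g) (w (k (m (h) (g))) (w (k (h)) (f (h) (g))))) (f (w (k (w (g) (h))) (s (m (h) (g)) (s (h) (f (s (h) (h)) (g))))) (g)))  →  (s (w (g) (w (k (m (h) (g))) (w (k (h)) (f (h) (g))))) (f (w (k (w (g) (h))) (s (m (h) (g)) (f (s (h) (h)) (g)))) (g)))
3. (s (w (g) (w (k (m (h) (g))) (w (k (h)) (f (h) (g))))) (f (w (k (w (g) (h))) (s (m (h) (g)) (f (s (h) (h)) (g)))) (g)))  →  (s (w (g) (w (k (m (h) (g))) (w (k (h)) (f (h) (g))))) (f (w (k (w (g) (h))) (s (m (h) (g)) (f (h) (g)))) (g)))
normal form: (s (w (g) (w (k (m (h) (g))) (w (k (h)) (f (h) (g))))) (f (w (k (w (g) (h))) (s (m (h) (g)) (f (h) (g)))) (g)))


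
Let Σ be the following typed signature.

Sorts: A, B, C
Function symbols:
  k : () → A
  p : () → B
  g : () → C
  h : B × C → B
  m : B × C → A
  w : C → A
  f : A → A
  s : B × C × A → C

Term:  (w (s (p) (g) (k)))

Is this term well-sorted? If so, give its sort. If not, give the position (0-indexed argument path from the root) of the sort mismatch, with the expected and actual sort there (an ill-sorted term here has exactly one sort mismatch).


    (p) : B
    (g) : C
    (k) : A
  (s (p) (g) (k)) : C
(w (s (p) (g) (k))) : A

well-sorted; sort = A


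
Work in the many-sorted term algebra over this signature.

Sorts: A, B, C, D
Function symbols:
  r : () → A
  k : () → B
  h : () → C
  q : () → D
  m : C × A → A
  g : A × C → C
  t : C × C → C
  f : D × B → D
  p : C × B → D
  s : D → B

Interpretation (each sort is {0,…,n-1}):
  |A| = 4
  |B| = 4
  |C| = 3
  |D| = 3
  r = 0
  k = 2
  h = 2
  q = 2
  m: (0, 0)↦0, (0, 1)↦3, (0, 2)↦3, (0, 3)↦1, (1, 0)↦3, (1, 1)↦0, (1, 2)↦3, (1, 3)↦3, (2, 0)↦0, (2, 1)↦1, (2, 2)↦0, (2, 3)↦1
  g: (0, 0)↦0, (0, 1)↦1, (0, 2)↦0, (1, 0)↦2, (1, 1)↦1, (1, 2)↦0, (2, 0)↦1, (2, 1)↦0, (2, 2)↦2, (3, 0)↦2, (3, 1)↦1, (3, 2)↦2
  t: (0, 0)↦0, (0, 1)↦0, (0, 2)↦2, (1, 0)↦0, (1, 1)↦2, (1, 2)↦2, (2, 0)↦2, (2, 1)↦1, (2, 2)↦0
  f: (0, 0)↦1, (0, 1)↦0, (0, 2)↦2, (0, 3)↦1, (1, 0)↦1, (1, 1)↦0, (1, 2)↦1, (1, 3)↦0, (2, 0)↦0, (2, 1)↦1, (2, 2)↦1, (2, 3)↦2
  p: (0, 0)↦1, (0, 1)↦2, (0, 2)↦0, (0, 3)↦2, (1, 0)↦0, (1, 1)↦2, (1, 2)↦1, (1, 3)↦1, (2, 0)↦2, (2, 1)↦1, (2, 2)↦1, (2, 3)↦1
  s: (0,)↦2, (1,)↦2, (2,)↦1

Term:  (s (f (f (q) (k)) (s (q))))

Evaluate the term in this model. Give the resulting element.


  q = 2
  k = 2
  (f (q) (k)) = f(2, 2) = 1
  q = 2
  (s (q)) = s(2,) = 1
  (f (f (q) (k)) (s (q))) = f(1, 1) = 0
  (s (f (f (q) (k)) (s (q)))) = s(0,) = 2

value = 2


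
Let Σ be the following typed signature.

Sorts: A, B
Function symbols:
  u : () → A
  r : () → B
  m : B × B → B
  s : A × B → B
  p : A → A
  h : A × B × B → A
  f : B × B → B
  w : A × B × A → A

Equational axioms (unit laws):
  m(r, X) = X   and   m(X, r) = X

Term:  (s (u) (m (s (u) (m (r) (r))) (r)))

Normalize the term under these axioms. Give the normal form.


1. (s (u) (m (s (u) (m (r) (r))) (r)))  →  (s (u) (s (u) (m (r) (r))))
2. (s (u) (s (u) (m (r) (r))))  →  (s (u) (s (u) (r)))

normal form = (s (u) (s (u) (r)))


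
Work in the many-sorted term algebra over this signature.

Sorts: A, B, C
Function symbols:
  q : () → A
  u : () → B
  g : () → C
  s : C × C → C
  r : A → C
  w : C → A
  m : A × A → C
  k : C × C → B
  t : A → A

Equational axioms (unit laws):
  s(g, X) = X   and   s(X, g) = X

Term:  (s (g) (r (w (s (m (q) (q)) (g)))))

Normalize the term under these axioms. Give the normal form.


1. (s (g) (r (w (s (m (q) (q)) (g)))))  →  (r (w (s (m (q) (q)) (g))))
2. (r (w (s (m (q) (q)) (g))))  →  (r (w (m (q) (q))))

normal form = (r (w (m (q) (q))))


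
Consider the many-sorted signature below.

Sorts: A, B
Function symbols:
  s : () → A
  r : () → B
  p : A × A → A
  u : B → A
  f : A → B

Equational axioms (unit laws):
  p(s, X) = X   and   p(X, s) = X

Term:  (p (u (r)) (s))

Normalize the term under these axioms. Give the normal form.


1. (p (u (r)) (s))  →  (u (r))

normal form = (u (r))


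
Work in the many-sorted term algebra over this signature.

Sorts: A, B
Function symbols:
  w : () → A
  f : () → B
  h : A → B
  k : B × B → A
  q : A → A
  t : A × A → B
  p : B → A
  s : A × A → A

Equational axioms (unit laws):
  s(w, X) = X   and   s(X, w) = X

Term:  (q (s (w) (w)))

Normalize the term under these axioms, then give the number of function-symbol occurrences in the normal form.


size = 2

1. (q (s (w) (w)))  →  (q (w))
normal form: (q (w))


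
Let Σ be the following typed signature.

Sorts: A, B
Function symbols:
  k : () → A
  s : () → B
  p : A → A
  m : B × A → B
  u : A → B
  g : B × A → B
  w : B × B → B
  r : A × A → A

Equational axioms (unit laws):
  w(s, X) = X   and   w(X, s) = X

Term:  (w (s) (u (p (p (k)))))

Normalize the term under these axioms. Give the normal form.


normal form = (u (p (p (k))))

1. (w (s) (u (p (p (k)))))  →  (u (p (p (k))))


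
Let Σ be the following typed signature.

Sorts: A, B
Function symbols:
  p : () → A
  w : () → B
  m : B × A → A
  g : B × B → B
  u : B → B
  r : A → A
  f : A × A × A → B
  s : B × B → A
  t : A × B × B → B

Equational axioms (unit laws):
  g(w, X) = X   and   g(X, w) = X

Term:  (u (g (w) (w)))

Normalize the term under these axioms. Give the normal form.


normal form = (u (w))

1. (u (g (w) (w)))  →  (u (w))


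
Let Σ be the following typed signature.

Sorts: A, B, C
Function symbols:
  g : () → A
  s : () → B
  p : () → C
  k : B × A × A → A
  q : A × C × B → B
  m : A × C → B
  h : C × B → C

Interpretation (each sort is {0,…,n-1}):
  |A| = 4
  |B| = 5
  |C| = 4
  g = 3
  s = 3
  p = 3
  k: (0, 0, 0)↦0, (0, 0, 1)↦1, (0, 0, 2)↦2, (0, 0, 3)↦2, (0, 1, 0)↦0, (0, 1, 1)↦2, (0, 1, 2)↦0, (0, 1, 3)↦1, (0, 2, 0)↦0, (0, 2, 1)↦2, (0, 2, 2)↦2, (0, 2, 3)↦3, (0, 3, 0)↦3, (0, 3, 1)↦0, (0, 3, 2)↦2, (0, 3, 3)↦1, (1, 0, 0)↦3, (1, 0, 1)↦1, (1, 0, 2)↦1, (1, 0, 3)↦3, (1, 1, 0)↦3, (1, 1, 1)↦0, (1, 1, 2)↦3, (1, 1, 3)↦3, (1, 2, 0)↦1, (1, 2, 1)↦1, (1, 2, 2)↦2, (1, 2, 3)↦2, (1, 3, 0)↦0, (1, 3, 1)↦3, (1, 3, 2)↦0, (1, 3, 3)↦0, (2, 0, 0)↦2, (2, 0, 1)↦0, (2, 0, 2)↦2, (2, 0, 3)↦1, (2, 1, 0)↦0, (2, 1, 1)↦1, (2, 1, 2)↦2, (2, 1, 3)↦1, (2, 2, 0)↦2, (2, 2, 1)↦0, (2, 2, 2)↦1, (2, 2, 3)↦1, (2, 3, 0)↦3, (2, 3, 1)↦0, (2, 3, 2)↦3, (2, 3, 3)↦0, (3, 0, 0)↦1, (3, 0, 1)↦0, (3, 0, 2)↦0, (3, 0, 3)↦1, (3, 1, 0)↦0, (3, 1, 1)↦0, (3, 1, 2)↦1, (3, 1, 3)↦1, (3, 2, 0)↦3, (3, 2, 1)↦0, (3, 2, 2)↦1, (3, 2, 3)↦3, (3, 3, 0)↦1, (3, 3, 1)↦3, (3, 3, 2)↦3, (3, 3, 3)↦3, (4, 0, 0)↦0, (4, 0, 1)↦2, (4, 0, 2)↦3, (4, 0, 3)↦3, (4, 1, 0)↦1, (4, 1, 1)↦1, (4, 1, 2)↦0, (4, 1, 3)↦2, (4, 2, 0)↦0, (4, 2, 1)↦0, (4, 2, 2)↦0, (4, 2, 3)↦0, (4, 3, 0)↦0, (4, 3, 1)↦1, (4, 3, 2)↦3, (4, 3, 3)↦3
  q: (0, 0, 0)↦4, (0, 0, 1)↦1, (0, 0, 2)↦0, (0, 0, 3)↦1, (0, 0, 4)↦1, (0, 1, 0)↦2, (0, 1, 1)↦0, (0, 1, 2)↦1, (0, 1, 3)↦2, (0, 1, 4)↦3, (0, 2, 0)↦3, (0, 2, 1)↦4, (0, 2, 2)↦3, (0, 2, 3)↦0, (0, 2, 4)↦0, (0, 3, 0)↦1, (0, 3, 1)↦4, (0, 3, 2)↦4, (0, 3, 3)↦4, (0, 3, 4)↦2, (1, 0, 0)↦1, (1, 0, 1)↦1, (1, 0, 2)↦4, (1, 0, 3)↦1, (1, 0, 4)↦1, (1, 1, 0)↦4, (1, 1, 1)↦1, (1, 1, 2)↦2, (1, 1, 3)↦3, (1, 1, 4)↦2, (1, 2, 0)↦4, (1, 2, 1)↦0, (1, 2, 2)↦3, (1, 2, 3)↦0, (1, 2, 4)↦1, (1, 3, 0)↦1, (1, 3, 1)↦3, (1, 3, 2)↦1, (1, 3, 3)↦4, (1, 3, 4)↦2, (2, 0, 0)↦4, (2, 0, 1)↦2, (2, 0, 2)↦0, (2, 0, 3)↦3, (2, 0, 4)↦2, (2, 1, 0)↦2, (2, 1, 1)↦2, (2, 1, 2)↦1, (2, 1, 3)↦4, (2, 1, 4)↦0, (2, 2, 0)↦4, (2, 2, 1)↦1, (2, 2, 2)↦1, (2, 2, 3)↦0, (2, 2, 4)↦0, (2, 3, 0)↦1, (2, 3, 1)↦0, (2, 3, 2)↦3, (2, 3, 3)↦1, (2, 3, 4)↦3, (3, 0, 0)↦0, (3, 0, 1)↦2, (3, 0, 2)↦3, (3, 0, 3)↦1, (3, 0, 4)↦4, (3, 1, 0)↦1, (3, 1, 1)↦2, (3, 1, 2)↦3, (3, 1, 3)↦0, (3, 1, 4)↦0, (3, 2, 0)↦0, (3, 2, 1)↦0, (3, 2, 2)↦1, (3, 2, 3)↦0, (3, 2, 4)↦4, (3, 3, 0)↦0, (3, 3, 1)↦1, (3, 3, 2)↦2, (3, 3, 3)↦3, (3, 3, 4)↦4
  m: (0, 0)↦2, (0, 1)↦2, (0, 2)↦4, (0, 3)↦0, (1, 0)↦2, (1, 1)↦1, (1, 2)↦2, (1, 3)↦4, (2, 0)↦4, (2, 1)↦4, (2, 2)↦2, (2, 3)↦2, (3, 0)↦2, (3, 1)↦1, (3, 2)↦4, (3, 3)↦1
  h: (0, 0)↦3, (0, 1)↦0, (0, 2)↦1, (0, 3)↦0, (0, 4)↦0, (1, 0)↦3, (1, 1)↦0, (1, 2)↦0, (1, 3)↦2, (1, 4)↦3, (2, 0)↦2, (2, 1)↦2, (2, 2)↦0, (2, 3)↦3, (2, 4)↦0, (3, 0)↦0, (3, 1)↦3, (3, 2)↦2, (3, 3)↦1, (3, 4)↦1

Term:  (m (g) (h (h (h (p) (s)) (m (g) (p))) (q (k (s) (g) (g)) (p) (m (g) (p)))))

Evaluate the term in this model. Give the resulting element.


  g = 3
  p = 3
  s = 3
  (h (p) (s)) = h(3, 3) = 1
  g = 3
  p = 3
  (m (g) (p)) = m(3, 3) = 1
  (h (h (p) (s)) (m (g) (p))) = h(1, 1) = 0
  s = 3
  g = 3
  g = 3
  (k (s) (g) (g)) = k(3, 3, 3) = 3
  p = 3
  g = 3
  p = 3
  (m (g) (p)) = m(3, 3) = 1
  (q (k (s) (g) (g)) (p) (m (g) (p))) = q(3, 3, 1) = 1
  (h (h (h (p) (s)) (m (g) (p))) (q (k (s) (g) (g)) (p) (m (g) (p)))) = h(0, 1) = 0
  (m (g) (h (h (h (p) (s)) (m (g) (p))) (q (k (s) (g) (g)) (p) (m (g) (p))))) = m(3, 0) = 2

value = 2


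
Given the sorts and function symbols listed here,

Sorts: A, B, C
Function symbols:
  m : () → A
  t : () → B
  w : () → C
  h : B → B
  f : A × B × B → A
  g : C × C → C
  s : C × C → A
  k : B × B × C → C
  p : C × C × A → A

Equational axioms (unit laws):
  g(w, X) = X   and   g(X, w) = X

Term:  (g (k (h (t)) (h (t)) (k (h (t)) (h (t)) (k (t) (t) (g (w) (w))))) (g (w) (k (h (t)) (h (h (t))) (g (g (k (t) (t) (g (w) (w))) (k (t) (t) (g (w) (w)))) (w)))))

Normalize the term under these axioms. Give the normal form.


1. (g (k (h (t)) (h (t)) (k (h (t)) (h (t)) (k (t) (t) (g (w) (w))))) (g (w) (k (h (t)) (h (h (t))) (g (g (k (t) (t) (g (w) (w))) (k (t) (t) (g (w) (w)))) (w)))))  →  (g (k (h (t)) (h (t)) (k (h (t)) (h (t)) (k (t) (t) (w)))) (g (w) (k (h (t)) (h (h (t))) (g (g (k (t) (t) (g (w) (w))) (k (t) (t) (g (w) (w)))) (w)))))
2. (g (k (h (t)) (h (t)) (k (h (t)) (h (t)) (k (t) (t) (w)))) (g (w) (k (h (t)) (h (h (t))) (g (g (k (t) (t) (g (w) (w))) (k (t) (t) (g (w) (w)))) (w)))))  →  (g (k (h (t)) (h (t)) (k (h (t)) (h (t)) (k (t) (t) (w)))) (k (h (t)) (h (h (t))) (g (g (k (t) (t) (g (w) (w))) (k (t) (t) (g (w) (w)))) (w))))
3. (g (k (h (t)) (h (t)) (k (h (t)) (h (t)) (k (t) (t) (w)))) (k (h (t)) (h (h (t))) (g (g (k (t) (t) (g (w) (w))) (k (t) (t) (g (w) (w)))) (w))))  →  (g (k (h (t)) (h (t)) (k (h (t)) (h (t)) (k (t) (t) (w)))) (k (h (t)) (h (h (t))) (g (k (t) (t) (g (w) (w))) (k (t) (t) (g (w) (w))))))
4. (g (k (h (t)) (h (t)) (k (h (t)) (h (t)) (k (t) (t) (w)))) (k (h (t)) (h (h (t))) (g (k (t) (t) (g (w) (w))) (k (t) (t) (g (w) (w))))))  →  (g (k (h (t)) (h (t)) (k (h (t)) (h (t)) (k (t) (t) (w)))) (k (h (t)) (h (h (t))) (g (k (t) (t) (w)) (k (t) (t) (g (w) (w))))))
5. (g (k (h (t)) (h (t)) (k (h (t)) (h (t)) (k (t) (t) (w)))) (k (h (t)) (h (h (t))) (g (k (t) (t) (w)) (k (t) (t) (g (w) (w))))))  →  (g (k (h (t)) (h (t)) (k (h (t)) (h (t)) (k (t) (t) (w)))) (k (h (t)) (h (h (t))) (g (k (t) (t) (w)) (k (t) (t) (w)))))

normal form = (g (k (h (t)) (h (t)) (k (h (t)) (h (t)) (k (t) (t) (w)))) (k (h (t)) (h (h (t))) (g (k (t) (t) (w)) (k (t) (t) (w)))))


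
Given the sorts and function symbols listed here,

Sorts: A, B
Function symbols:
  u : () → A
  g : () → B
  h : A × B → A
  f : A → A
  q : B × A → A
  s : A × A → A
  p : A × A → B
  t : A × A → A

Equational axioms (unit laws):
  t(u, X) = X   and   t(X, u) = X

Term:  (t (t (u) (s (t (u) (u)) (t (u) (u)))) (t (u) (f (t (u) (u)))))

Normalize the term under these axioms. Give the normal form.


1. (t (t (u) (s (t (u) (u)) (t (u) (u)))) (t (u) (f (t (u) (u)))))  →  (t (s (t (u) (u)) (t (u) (u))) (t (u) (f (t (u) (u)))))
2. (t (s (t (u) (u)) (t (u) (u))) (t (u) (f (t (u) (u)))))  →  (t (s (u) (t (u) (u))) (t (u) (f (t (u) (u)))))
3. (t (s (u) (t (u) (u))) (t (u) (f (t (u) (u)))))  →  (t (s (u) (u)) (t (u) (f (t (u) (u)))))
4. (t (s (u) (u)) (t (u) (f (t (u) (u)))))  →  (t (s (u) (u)) (f (t (u) (u))))
5. (t (s (u) (u)) (f (t (u) (u))))  →  (t (s (u) (u)) (f (u)))

normal form = (t (s (u) (u)) (f (u)))


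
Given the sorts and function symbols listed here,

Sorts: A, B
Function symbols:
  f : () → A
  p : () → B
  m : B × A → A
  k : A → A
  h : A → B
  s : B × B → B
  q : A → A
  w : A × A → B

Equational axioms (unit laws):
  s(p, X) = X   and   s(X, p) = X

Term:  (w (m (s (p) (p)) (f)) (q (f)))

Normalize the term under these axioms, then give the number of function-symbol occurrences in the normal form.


size = 6

1. (w (m (s (p) (p)) (f)) (q (f)))  →  (w (m (p) (f)) (q (f)))
normal form: (w (m (p) (f)) (q (f)))


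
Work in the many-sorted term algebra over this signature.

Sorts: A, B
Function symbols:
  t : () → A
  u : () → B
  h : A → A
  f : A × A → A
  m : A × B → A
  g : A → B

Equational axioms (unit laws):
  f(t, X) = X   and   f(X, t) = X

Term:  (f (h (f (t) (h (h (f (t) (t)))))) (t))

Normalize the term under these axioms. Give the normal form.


1. (f (h (f (t) (h (h (f (t) (t)))))) (t))  →  (h (f (t) (h (h (f (t) (t))))))
2. (h (f (t) (h (h (f (t) (t))))))  →  (h (h (h (f (t) (t)))))
3. (h (h (h (f (t) (t)))))  →  (h (h (h (t))))

normal form = (h (h (h (t))))


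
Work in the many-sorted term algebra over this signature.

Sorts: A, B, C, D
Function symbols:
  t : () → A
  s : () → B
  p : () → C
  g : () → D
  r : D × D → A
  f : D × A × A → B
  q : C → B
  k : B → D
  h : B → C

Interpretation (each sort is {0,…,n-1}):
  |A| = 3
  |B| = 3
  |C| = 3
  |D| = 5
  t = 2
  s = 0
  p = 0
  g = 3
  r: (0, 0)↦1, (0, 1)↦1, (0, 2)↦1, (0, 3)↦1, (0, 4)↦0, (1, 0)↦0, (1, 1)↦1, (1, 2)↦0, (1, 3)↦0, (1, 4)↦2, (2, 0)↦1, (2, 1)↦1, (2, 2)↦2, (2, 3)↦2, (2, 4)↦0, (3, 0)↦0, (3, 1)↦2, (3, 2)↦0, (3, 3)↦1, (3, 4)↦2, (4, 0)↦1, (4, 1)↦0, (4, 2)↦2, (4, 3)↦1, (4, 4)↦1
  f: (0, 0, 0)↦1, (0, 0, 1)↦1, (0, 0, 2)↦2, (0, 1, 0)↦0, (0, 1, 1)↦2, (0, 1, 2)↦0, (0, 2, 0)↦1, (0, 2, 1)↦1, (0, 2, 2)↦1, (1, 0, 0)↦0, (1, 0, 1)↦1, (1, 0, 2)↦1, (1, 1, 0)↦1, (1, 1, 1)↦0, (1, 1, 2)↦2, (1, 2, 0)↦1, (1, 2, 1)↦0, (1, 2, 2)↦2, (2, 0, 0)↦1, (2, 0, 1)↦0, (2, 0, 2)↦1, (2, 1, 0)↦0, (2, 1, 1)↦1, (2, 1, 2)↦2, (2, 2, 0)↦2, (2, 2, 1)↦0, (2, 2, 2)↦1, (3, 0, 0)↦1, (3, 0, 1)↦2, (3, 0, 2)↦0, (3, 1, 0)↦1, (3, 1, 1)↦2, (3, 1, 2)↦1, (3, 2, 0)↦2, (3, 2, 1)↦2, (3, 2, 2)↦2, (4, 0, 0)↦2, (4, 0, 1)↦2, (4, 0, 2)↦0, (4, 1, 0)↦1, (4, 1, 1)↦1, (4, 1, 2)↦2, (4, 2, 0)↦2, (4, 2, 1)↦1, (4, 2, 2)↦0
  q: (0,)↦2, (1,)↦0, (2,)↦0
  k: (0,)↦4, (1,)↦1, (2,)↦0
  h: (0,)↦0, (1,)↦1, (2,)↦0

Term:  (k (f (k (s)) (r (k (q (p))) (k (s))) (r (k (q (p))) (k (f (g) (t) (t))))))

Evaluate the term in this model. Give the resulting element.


  s = 0
  (k (s)) = k(0,) = 4
  p = 0
  (q (p)) = q(0,) = 2
  (k (q (p))) = k(2,) = 0
  s = 0
  (k (s)) = k(0,) = 4
  (r (k (q (p))) (k (s))) = r(0, 4) = 0
  p = 0
  (q (p)) = q(0,) = 2
  (k (q (p))) = k(2,) = 0
  g = 3
  t = 2
  t = 2
  (f (g) (t) (t)) = f(3, 2, 2) = 2
  (k (f (g) (t) (t))) = k(2,) = 0
  (r (k (q (p))) (k (f (g) (t) (t)))) = r(0, 0) = 1
  (f (k (s)) (r (k (q (p))) (k (s))) (r (k (q (p))) (k (f (g) (t) (t))))) = f(4, 0, 1) = 2
  (k (f (k (s)) (r (k (q (p))) (k (s))) (r (k (q (p))) (k (f (g) (t) (t)))))) = k(2,) = 0

value = 0


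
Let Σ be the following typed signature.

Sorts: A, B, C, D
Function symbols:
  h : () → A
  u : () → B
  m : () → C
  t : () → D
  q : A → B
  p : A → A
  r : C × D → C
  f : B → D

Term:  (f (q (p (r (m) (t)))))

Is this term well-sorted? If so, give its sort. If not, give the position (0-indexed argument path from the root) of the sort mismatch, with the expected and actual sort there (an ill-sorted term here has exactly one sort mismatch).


        (m) : C
        (t) : D
      (r (m) (t)) : C
    (p (r (m) (t))) : ✗ arg 0 at [0, 0, 0] has sort C, expected A

ill-sorted at position [0, 0, 0]: expected A, got C


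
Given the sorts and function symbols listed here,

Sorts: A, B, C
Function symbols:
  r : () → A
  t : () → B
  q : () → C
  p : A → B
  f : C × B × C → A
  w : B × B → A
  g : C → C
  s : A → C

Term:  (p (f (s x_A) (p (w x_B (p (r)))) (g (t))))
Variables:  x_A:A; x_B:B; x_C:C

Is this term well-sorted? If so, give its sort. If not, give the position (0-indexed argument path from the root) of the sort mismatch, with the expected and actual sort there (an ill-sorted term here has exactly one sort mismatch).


      x_A : A
    (s x_A) : C
        x_B : B
          (r) : A
        (p (r)) : B
      (w x_B (p (r))) : A
    (p (w x_B (p (r)))) : B
      (t) : B
    (g (t)) : ✗ arg 0 at [0, 2, 0] has sort B, expected C

ill-sorted at position [0, 2, 0]: expected C, got B


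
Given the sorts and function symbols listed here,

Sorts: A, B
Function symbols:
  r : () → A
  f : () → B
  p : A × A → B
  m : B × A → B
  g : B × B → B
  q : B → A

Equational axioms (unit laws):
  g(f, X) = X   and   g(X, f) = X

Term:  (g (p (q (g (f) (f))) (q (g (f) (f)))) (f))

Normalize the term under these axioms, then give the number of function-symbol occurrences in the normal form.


1. (g (p (q (g (f) (f))) (q (g (f) (f)))) (f))  →  (p (q (g (f) (f))) (q (g (f) (f))))
2. (p (q (g (f) (f))) (q (g (f) (f))))  →  (p (q (f)) (q (g (f) (f))))
3. (p (q (f)) (q (g (f) (f))))  →  (p (q (f)) (q (f)))
normal form: (p (q (f)) (q (f)))

size = 5


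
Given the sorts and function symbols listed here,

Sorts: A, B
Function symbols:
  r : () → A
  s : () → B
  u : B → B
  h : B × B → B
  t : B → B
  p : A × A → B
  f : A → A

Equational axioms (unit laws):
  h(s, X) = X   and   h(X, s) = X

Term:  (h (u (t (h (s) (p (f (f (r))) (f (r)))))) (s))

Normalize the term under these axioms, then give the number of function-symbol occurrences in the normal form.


1. (h (u (t (h (s) (p (f (f (r))) (f (r)))))) (s))  →  (u (t (h (s) (p (f (f (r))) (f (r))))))
2. (u (t (h (s) (p (f (f (r))) (f (r))))))  →  (u (t (p (f (f (r))) (f (r)))))
normal form: (u (t (p (f (f (r))) (f (r)))))

size = 8


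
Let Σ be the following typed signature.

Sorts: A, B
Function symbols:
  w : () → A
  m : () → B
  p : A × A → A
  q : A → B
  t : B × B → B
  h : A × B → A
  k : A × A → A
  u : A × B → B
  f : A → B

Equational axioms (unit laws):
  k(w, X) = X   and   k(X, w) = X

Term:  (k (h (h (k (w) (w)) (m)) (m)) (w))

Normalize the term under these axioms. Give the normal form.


1. (k (h (h (k (w) (w)) (m)) (m)) (w))  →  (h (h (k (w) (w)) (m)) (m))
2. (h (h (k (w) (w)) (m)) (m))  →  (h (h (w) (m)) (m))

normal form = (h (h (w) (m)) (m))


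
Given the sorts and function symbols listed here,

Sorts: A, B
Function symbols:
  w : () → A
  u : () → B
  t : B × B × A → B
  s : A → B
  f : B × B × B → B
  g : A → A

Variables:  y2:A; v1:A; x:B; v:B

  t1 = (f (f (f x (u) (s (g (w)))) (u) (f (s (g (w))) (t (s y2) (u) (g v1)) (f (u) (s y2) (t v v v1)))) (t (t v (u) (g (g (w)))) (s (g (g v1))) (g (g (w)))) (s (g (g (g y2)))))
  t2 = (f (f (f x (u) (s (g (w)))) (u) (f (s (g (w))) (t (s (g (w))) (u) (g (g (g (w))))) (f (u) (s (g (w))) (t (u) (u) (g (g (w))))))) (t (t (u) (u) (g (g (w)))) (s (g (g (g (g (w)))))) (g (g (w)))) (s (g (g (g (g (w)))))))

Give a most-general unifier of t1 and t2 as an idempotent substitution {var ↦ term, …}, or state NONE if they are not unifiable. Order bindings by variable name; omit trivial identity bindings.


{v ↦ (u), v1 ↦ (g (g (w))), y2 ↦ (g (w))}


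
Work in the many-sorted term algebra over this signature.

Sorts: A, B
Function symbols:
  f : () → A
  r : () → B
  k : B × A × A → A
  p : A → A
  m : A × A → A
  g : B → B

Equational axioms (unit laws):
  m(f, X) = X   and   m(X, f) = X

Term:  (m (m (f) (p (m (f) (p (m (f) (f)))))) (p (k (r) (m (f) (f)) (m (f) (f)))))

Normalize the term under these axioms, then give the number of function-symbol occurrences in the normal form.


size = 9

1. (m (m (f) (p (m (f) (p (m (f) (f)))))) (p (k (r) (m (f) (f)) (m (f) (f)))))  →  (m (p (m (f) (p (m (f) (f))))) (p (k (r) (m (f) (f)) (m (f) (f)))))
2. (m (p (m (f) (p (m (f) (f))))) (p (k (r) (m (f) (f)) (m (f) (f)))))  →  (m (p (p (m (f) (f)))) (p (k (r) (m (f) (f)) (m (f) (f)))))
3. (m (p (p (m (f) (f)))) (p (k (r) (m (f) (f)) (m (f) (f)))))  →  (m (p (p (f))) (p (k (r) (m (f) (f)) (m (f) (f)))))
4. (m (p (p (f))) (p (k (r) (m (f) (f)) (m (f) (f)))))  →  (m (p (p (f))) (p (k (r) (f) (m (f) (f)))))
5. (m (p (p (f))) (p (k (r) (f) (m (f) (f)))))  →  (m (p (p (f))) (p (k (r) (f) (f))))
normal form: (m (p (p (f))) (p (k (r) (f) (f))))


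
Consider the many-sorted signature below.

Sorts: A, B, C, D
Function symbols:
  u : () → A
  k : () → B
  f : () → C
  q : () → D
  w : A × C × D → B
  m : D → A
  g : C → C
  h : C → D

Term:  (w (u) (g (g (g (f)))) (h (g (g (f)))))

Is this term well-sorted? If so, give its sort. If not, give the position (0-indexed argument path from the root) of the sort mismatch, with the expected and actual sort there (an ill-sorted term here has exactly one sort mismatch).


well-sorted; sort = B

  (u) : A
        (f) : C
      (g (f)) : C
    (g (g (f))) : C
  (g (g (g (f)))) : C
        (f) : C
      (g (f)) : C
    (g (g (f))) : C
  (h (g (g (f)))) : D
(w (u) (g (g (g (f)))) (h (g (g (f))))) : B


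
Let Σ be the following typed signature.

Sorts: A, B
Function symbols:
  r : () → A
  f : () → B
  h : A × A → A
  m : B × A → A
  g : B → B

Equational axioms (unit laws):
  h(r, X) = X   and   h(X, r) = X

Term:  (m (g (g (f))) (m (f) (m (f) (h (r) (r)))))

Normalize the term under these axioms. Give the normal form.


1. (m (g (g (f))) (m (f) (m (f) (h (r) (r)))))  →  (m (g (g (f))) (m (f) (m (f) (r))))

normal form = (m (g (g (f))) (m (f) (m (f) (r))))


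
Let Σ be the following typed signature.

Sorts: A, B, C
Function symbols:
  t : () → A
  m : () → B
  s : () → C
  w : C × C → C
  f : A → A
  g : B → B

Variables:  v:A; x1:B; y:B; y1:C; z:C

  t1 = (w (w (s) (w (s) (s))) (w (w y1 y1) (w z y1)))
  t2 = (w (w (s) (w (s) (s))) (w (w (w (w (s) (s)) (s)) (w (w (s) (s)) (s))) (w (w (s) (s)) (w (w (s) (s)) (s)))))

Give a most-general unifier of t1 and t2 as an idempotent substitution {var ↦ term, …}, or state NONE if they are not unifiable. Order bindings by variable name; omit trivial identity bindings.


{y1 ↦ (w (w (s) (s)) (s)), z ↦ (w (s) (s))}


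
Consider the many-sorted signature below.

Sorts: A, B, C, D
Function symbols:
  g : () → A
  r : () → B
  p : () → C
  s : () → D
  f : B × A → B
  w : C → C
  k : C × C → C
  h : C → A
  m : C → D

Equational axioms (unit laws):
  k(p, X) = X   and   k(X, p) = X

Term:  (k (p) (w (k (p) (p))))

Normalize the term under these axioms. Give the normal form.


normal form = (w (p))

1. (k (p) (w (k (p) (p))))  →  (w (k (p) (p)))
2. (w (k (p) (p)))  →  (w (p))


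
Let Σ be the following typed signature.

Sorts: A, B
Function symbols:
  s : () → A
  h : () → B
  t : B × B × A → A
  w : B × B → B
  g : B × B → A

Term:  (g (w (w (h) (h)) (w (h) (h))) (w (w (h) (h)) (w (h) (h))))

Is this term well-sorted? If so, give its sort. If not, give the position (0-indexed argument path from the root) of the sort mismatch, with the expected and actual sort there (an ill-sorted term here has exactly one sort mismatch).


well-sorted; sort = A

      (h) : B
      (h) : B
    (w (h) (h)) : B
      (h) : B
      (h) : B
    (w (h) (h)) : B
  (w (w (h) (h)) (w (h) (h))) : B
      (h) : B
      (h) : B
    (w (h) (h)) : B
      (h) : B
      (h) : B
    (w (h) (h)) : B
  (w (w (h) (h)) (w (h) (h))) : B
(g (w (w (h) (h)) (w (h) (h))) (w (w (h) (h)) (w (h) (h)))) : A


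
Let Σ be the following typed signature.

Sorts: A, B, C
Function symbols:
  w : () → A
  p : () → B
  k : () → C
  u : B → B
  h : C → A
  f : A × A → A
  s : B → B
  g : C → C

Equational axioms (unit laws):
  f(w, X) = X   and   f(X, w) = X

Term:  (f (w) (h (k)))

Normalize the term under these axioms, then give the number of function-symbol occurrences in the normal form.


1. (f (w) (h (k)))  →  (h (k))
normal form: (h (k))

size = 2


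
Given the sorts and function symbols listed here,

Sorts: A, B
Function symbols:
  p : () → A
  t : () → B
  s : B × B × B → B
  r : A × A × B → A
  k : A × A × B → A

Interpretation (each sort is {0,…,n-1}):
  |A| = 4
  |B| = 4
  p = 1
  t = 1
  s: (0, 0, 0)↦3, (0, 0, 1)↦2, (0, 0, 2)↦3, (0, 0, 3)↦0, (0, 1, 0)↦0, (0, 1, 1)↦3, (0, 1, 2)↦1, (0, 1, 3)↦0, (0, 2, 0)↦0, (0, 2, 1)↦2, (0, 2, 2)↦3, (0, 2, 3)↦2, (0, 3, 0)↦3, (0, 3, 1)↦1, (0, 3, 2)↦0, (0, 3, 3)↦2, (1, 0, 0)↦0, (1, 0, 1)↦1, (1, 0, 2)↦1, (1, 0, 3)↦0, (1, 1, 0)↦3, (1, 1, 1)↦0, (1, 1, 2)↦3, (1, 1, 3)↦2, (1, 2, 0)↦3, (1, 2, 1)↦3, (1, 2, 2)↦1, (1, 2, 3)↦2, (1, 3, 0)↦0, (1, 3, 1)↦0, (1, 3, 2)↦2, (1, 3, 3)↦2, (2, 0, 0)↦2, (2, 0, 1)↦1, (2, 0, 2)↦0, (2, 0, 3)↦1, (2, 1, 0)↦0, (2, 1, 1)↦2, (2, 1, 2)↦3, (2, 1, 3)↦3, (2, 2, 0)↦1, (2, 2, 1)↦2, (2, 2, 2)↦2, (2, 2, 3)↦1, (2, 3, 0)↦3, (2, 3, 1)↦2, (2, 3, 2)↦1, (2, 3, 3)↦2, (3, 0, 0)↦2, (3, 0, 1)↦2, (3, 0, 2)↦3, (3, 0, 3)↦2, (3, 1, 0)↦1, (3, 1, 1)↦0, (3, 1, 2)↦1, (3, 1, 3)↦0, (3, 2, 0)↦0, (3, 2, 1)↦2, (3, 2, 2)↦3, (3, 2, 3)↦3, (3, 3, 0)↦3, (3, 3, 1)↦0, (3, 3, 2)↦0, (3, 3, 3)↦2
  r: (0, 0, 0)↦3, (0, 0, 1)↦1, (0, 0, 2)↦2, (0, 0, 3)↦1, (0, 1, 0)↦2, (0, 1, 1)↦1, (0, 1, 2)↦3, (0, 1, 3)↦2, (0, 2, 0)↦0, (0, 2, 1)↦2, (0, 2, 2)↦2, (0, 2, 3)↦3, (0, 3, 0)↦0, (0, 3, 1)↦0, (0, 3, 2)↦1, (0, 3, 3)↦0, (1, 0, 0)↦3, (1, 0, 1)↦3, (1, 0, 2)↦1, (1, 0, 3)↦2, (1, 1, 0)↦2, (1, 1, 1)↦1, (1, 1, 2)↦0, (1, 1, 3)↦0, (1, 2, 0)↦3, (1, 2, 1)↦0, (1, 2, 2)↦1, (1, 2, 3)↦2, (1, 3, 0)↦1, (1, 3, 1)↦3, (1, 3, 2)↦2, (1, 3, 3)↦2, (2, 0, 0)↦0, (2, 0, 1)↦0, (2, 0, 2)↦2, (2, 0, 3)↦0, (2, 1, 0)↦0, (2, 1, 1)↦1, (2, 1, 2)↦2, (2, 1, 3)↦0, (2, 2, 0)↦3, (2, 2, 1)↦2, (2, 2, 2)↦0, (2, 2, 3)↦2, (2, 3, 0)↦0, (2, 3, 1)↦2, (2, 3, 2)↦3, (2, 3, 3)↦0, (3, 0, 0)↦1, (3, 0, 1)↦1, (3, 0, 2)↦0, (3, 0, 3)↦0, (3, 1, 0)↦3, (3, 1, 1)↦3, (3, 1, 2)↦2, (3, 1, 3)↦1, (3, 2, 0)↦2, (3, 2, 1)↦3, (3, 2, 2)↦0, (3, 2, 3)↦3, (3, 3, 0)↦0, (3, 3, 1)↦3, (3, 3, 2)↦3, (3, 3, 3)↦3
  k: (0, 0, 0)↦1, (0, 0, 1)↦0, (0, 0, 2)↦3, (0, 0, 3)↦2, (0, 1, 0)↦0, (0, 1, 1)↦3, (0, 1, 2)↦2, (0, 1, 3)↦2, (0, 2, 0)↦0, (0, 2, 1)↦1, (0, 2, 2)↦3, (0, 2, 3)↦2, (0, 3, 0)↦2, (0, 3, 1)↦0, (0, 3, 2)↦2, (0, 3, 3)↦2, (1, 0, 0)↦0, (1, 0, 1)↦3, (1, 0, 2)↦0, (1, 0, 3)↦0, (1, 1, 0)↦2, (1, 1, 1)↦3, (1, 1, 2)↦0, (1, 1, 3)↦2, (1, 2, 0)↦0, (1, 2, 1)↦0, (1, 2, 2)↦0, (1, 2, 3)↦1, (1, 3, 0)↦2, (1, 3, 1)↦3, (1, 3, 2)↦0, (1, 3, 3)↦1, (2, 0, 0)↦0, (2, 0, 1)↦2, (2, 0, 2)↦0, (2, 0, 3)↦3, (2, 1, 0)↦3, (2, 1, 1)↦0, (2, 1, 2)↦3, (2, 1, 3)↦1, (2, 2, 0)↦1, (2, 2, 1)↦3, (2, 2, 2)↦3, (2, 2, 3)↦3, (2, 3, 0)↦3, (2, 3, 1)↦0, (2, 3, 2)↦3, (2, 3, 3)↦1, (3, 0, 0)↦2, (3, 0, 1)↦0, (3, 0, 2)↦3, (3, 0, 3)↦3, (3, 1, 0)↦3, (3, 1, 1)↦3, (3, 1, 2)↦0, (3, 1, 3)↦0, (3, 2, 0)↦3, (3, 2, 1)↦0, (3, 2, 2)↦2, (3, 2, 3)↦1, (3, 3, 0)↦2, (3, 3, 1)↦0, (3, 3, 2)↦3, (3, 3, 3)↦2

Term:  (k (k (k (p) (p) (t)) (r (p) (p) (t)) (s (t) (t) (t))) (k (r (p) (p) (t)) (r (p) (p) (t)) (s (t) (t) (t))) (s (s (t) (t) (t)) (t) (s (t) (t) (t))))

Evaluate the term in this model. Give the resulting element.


value = 3

  p = 1
  p = 1
  t = 1
  (k (p) (p) (t)) = k(1, 1, 1) = 3
  p = 1
  p = 1
  t = 1
  (r (p) (p) (t)) = r(1, 1, 1) = 1
  t = 1
  t = 1
  t = 1
  (s (t) (t) (t)) = s(1, 1, 1) = 0
  (k (k (p) (p) (t)) (r (p) (p) (t)) (s (t) (t) (t))) = k(3, 1, 0) = 3
  p = 1
  p = 1
  t = 1
  (r (p) (p) (t)) = r(1, 1, 1) = 1
  p = 1
  p = 1
  t = 1
  (r (p) (p) (t)) = r(1, 1, 1) = 1
  t = 1
  t = 1
  t = 1
  (s (t) (t) (t)) = s(1, 1, 1) = 0
  (k (r (p) (p) (t)) (r (p) (p) (t)) (s (t) (t) (t))) = k(1, 1, 0) = 2
  t = 1
  t = 1
  t = 1
  (s (t) (t) (t)) = s(1, 1, 1) = 0
  t = 1
  t = 1
  t = 1
  t = 1
  (s (t) (t) (t)) = s(1, 1, 1) = 0
  (s (s (t) (t) (t)) (t) (s (t) (t) (t))) = s(0, 1, 0) = 0
  (k (k (k (p) (p) (t)) (r (p) (p) (t)) (s (t) (t) (t))) (k (r (p) (p) (t)) (r (p) (p) (t)) (s (t) (t) (t))) (s (s (t) (t) (t)) (t) (s (t) (t) (t)))) = k(3, 2, 0) = 3


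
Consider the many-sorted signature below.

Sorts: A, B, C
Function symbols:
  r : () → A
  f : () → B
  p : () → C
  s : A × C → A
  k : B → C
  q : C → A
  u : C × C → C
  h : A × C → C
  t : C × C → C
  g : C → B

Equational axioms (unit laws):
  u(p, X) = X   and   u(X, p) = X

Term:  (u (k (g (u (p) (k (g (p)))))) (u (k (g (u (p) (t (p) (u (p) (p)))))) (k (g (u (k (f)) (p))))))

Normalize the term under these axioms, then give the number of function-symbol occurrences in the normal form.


1. (u (k (g (u (p) (k (g (p)))))) (u (k (g (u (p) (t (p) (u (p) (p)))))) (k (g (u (k (f)) (p))))))  →  (u (k (g (k (g (p))))) (u (k (g (u (p) (t (p) (u (p) (p)))))) (k (g (u (k (f)) (p))))))
2. (u (k (g (k (g (p))))) (u (k (g (u (p) (t (p) (u (p) (p)))))) (k (g (u (k (f)) (p))))))  →  (u (k (g (k (g (p))))) (u (k (g (t (p) (u (p) (p))))) (k (g (u (k (f)) (p))))))
3. (u (k (g (k (g (p))))) (u (k (g (t (p) (u (p) (p))))) (k (g (u (k (f)) (p))))))  →  (u (k (g (k (g (p))))) (u (k (g (t (p) (p)))) (k (g (u (k (f)) (p))))))
4. (u (k (g (k (g (p))))) (u (k (g (t (p) (p)))) (k (g (u (k (f)) (p))))))  →  (u (k (g (k (g (p))))) (u (k (g (t (p) (p)))) (k (g (k (f))))))
normal form: (u (k (g (k (g (p))))) (u (k (g (t (p) (p)))) (k (g (k (f))))))

size = 16


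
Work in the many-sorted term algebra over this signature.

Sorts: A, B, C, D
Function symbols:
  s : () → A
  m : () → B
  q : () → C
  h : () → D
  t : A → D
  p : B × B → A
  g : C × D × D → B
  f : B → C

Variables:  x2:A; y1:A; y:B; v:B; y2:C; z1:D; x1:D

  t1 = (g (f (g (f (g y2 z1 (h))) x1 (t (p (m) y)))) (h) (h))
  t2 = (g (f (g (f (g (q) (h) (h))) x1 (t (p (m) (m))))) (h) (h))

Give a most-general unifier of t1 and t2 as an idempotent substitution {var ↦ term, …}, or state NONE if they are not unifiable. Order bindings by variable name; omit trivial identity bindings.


{y ↦ (m), y2 ↦ (q), z1 ↦ (h)}


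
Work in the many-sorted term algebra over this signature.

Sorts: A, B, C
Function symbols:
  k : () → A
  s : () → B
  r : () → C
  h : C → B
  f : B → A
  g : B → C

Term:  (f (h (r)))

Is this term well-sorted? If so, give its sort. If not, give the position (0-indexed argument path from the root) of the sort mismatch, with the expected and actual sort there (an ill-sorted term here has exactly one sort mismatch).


well-sorted; sort = A

    (r) : C
  (h (r)) : B
(f (h (r))) : A


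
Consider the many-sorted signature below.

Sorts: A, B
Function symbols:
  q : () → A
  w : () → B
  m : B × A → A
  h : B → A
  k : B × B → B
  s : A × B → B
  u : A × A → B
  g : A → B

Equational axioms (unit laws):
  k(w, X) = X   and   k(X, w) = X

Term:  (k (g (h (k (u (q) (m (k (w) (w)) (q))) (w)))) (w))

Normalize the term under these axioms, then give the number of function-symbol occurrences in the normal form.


size = 7

1. (k (g (h (k (u (q) (m (k (w) (w)) (q))) (w)))) (w))  →  (g (h (k (u (q) (m (k (w) (w)) (q))) (w))))
2. (g (h (k (u (q) (m (k (w) (w)) (q))) (w))))  →  (g (h (u (q) (m (k (w) (w)) (q)))))
3. (g (h (u (q) (m (k (w) (w)) (q)))))  →  (g (h (u (q) (m (w) (q)))))
normal form: (g (h (u (q) (m (w) (q)))))


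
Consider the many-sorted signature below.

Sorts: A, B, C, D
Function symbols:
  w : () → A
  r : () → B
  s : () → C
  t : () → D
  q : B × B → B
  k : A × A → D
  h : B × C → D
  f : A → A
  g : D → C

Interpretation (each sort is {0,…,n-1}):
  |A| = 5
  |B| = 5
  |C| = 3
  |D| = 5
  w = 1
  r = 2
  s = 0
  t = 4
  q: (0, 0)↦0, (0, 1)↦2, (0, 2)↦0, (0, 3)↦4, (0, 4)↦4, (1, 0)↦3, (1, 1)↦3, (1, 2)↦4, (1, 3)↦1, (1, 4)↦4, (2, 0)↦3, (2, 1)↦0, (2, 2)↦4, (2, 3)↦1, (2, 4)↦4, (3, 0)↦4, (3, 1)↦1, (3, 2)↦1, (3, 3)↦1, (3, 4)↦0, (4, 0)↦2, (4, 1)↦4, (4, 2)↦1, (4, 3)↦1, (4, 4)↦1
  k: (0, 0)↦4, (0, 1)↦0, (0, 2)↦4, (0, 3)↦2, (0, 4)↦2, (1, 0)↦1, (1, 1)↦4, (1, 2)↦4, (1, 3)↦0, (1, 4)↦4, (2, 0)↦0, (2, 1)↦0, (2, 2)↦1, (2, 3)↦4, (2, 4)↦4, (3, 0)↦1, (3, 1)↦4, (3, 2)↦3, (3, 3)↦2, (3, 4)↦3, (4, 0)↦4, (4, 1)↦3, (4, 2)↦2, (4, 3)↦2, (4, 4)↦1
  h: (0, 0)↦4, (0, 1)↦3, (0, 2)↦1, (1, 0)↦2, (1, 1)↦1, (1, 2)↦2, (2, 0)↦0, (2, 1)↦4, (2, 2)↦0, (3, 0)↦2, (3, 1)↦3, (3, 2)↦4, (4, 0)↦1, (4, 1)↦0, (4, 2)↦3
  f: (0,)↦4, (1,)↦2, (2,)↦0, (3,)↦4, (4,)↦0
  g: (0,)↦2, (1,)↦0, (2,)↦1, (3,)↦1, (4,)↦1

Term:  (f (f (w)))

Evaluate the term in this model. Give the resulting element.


value = 0

  w = 1
  (f (w)) = f(1,) = 2
  (f (f (w))) = f(2,) = 0


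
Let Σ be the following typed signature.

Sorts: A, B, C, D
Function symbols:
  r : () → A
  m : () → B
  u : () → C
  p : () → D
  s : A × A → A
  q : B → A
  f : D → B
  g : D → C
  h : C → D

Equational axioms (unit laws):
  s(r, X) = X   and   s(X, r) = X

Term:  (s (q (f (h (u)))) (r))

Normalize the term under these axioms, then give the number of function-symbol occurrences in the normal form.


1. (s (q (f (h (u)))) (r))  →  (q (f (h (u))))
normal form: (q (f (h (u))))

size = 4


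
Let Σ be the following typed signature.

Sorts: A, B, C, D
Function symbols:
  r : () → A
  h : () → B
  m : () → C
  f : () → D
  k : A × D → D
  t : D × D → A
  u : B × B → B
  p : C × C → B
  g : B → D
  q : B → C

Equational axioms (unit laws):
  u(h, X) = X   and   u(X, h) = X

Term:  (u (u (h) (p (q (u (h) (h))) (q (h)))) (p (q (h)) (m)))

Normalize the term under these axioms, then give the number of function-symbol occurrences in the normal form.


size = 10

1. (u (u (h) (p (q (u (h) (h))) (q (h)))) (p (q (h)) (m)))  →  (u (p (q (u (h) (h))) (q (h))) (p (q (h)) (m)))
2. (u (p (q (u (h) (h))) (q (h))) (p (q (h)) (m)))  →  (u (p (q (h)) (q (h))) (p (q (h)) (m)))
normal form: (u (p (q (h)) (q (h))) (p (q (h)) (m)))


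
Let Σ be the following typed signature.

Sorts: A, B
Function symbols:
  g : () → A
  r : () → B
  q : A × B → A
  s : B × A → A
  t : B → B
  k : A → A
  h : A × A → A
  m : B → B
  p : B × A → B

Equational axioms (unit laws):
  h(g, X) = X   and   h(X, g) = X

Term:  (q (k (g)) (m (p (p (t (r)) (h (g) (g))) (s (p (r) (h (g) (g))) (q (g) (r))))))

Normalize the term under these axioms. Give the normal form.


1. (q (k (g)) (m (p (p (t (r)) (h (g) (g))) (s (p (r) (h (g) (g))) (q (g) (r))))))  →  (q (k (g)) (m (p (p (t (r)) (g)) (s (p (r) (h (g) (g))) (q (g) (r))))))
2. (q (k (g)) (m (p (p (t (r)) (g)) (s (p (r) (h (g) (g))) (q (g) (r))))))  →  (q (k (g)) (m (p (p (t (r)) (g)) (s (p (r) (g)) (q (g) (r))))))

normal form = (q (k (g)) (m (p (p (t (r)) (g)) (s (p (r) (g)) (q (g) (r))))))


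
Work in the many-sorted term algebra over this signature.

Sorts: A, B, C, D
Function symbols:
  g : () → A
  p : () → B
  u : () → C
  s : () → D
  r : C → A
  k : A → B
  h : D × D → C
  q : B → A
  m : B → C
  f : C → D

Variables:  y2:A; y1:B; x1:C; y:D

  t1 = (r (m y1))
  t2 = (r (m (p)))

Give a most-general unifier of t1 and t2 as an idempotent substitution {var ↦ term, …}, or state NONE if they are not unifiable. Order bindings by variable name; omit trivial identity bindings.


{y1 ↦ (p)}


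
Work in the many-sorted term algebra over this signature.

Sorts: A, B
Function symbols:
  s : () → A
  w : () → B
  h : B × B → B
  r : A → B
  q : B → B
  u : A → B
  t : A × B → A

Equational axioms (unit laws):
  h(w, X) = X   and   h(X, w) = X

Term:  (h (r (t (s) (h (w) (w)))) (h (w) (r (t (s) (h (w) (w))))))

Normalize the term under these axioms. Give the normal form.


normal form = (h (r (t (s) (w))) (r (t (s) (w))))

1. (h (r (t (s) (h (w) (w)))) (h (w) (r (t (s) (h (w) (w))))))  →  (h (r (t (s) (w))) (h (w) (r (t (s) (h (w) (w))))))
2. (h (r (t (s) (w))) (h (w) (r (t (s) (h (w) (w))))))  →  (h (r (t (s) (w))) (r (t (s) (h (w) (w)))))
3. (h (r (t (s) (w))) (r (t (s) (h (w) (w)))))  →  (h (r (t (s) (w))) (r (t (s) (w))))


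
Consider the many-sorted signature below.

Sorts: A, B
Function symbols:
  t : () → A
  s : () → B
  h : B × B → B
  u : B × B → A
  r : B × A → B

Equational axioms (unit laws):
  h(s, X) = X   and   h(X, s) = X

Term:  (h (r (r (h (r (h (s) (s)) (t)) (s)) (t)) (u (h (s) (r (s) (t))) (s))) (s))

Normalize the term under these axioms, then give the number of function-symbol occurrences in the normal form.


1. (h (r (r (h (r (h (s) (s)) (t)) (s)) (t)) (u (h (s) (r (s) (t))) (s))) (s))  →  (r (r (h (r (h (s) (s)) (t)) (s)) (t)) (u (h (s) (r (s) (t))) (s)))
2. (r (r (h (r (h (s) (s)) (t)) (s)) (t)) (u (h (s) (r (s) (t))) (s)))  →  (r (r (r (h (s) (s)) (t)) (t)) (u (h (s) (r (s) (t))) (s)))
3. (r (r (r (h (s) (s)) (t)) (t)) (u (h (s) (r (s) (t))) (s)))  →  (r (r (r (s) (t)) (t)) (u (h (s) (r (s) (t))) (s)))
4. (r (r (r (s) (t)) (t)) (u (h (s) (r (s) (t))) (s)))  →  (r (r (r (s) (t)) (t)) (u (r (s) (t)) (s)))
normal form: (r (r (r (s) (t)) (t)) (u (r (s) (t)) (s)))

size = 11


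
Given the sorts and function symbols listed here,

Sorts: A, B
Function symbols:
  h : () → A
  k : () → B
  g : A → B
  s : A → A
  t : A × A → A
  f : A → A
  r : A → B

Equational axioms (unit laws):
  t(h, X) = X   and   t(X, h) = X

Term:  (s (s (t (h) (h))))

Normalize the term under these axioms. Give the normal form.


normal form = (s (s (h)))

1. (s (s (t (h) (h))))  →  (s (s (h)))


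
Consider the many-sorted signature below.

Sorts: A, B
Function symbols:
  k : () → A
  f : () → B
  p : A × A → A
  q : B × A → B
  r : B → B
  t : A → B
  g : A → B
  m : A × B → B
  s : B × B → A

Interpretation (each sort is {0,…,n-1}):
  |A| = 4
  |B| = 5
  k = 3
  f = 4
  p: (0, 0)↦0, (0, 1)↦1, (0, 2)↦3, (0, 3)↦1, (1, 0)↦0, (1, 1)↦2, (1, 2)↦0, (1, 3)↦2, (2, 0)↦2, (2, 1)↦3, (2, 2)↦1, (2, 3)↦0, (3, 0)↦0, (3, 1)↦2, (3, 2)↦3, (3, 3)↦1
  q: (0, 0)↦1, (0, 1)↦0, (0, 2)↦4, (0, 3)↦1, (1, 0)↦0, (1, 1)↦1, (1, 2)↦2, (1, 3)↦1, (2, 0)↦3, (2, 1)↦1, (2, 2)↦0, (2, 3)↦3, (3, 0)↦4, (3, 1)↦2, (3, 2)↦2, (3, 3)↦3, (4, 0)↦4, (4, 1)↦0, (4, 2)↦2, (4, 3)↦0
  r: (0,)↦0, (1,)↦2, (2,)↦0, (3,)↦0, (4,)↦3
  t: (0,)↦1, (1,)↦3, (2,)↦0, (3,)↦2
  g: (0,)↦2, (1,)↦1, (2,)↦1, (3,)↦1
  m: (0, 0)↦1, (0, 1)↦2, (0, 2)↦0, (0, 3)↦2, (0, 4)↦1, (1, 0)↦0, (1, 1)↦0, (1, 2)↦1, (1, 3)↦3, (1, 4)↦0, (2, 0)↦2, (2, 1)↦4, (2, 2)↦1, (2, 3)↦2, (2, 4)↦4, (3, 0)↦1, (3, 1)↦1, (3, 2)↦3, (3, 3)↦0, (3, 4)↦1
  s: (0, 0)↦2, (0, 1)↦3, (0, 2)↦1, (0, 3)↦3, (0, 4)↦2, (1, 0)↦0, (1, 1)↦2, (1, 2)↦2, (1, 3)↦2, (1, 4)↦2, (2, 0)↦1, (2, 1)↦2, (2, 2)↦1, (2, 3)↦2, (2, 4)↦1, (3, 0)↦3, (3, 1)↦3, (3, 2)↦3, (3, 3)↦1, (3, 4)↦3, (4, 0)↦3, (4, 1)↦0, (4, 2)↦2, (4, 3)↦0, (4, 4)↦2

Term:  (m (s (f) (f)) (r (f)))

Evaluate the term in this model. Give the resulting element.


  f = 4
  f = 4
  (s (f) (f)) = s(4, 4) = 2
  f = 4
  (r (f)) = r(4,) = 3
  (m (s (f) (f)) (r (f))) = m(2, 3) = 2

value = 2
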